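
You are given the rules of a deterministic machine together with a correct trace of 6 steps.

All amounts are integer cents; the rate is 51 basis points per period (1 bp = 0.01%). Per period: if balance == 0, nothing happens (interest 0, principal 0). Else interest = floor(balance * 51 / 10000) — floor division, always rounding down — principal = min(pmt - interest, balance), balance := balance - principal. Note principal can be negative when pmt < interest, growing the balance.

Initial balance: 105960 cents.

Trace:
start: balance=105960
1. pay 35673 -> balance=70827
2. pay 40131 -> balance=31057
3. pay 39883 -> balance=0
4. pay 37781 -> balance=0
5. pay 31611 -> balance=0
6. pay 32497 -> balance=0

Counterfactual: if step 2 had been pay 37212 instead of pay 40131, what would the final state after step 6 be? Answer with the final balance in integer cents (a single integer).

(re-executing from step 2 with the substitution; state before step 2: balance=70827)
2. pay 37212 -> balance=33976
3. pay 39883 -> balance=0
4. pay 37781 -> balance=0
5. pay 31611 -> balance=0
6. pay 32497 -> balance=0

0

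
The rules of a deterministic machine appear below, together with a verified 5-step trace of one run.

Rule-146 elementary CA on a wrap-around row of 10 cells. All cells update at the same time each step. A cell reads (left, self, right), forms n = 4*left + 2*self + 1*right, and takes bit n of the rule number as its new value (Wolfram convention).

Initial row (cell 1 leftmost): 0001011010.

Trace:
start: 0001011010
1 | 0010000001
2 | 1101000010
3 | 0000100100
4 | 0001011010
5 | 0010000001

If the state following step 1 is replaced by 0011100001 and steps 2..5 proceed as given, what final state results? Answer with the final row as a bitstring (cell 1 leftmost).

0000101101

state after step 1 := 0011100001
2 | 1101010010
3 | 0000001100
4 | 0000010010
5 | 0000101101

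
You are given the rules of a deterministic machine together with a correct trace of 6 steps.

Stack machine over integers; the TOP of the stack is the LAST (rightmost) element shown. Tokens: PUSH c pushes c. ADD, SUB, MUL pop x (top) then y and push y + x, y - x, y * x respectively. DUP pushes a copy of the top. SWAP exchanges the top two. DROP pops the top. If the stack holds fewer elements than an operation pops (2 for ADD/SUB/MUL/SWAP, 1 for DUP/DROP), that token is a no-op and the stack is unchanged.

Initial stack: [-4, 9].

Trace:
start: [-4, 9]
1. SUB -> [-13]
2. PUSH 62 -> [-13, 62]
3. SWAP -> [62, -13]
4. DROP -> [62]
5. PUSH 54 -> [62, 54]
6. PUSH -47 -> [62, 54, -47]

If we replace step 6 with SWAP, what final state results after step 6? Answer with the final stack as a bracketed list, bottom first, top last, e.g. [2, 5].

(re-executing from step 6 with the substitution; state before step 6: [62, 54])
6. SWAP -> [54, 62]

[54, 62]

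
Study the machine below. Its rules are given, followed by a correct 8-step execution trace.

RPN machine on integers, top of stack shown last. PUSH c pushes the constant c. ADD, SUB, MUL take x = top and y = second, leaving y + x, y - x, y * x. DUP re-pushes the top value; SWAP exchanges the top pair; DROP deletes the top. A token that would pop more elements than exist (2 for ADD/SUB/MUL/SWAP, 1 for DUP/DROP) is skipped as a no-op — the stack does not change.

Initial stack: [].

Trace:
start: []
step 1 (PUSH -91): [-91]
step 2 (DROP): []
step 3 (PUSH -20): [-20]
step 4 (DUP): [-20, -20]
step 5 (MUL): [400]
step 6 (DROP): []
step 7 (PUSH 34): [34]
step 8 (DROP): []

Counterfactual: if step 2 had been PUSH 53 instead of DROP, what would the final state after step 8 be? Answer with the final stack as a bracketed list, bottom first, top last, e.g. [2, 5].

[-91, 53]

(re-executing from step 2 with the substitution; state before step 2: [-91])
step 2 (PUSH 53): [-91, 53]
step 3 (PUSH -20): [-91, 53, -20]
step 4 (DUP): [-91, 53, -20, -20]
step 5 (MUL): [-91, 53, 400]
step 6 (DROP): [-91, 53]
step 7 (PUSH 34): [-91, 53, 34]
step 8 (DROP): [-91, 53]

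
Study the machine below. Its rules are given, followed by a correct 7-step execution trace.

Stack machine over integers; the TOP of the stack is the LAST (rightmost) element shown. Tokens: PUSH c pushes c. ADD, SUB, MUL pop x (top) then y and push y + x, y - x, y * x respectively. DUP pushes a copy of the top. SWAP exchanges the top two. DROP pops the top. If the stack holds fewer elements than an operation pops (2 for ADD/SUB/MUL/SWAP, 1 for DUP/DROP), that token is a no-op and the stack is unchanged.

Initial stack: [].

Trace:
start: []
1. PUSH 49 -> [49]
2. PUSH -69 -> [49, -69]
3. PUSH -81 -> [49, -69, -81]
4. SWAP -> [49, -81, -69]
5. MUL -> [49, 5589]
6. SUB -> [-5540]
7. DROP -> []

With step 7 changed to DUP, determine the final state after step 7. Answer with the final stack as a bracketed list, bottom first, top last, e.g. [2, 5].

(re-executing from step 7 with the substitution; state before step 7: [-5540])
7. DUP -> [-5540, -5540]

[-5540, -5540]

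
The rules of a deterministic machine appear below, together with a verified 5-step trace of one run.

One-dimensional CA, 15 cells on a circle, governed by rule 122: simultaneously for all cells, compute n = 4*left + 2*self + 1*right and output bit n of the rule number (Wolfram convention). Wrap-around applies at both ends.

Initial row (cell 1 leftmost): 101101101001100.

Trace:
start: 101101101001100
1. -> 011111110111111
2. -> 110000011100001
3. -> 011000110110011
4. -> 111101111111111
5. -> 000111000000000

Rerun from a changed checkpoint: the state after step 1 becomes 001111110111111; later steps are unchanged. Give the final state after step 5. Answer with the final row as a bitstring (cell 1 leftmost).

state after step 1 := 001111110111111
2. -> 111000011100001
3. -> 001100110110011
4. -> 111111111111111
5. -> 000000000000000

000000000000000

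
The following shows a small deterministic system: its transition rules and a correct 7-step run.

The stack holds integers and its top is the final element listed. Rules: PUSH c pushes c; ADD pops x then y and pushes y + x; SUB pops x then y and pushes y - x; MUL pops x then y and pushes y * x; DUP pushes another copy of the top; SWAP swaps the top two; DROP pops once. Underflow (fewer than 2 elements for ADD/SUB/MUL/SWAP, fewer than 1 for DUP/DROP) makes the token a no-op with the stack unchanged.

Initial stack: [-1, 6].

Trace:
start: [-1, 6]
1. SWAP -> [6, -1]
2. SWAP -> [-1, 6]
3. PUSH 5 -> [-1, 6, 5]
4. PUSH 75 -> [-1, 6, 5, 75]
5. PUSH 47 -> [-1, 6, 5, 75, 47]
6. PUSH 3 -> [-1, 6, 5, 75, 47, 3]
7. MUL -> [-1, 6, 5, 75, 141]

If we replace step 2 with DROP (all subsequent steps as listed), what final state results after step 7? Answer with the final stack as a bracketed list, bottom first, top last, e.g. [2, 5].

(re-executing from step 2 with the substitution; state before step 2: [6, -1])
2. DROP -> [6]
3. PUSH 5 -> [6, 5]
4. PUSH 75 -> [6, 5, 75]
5. PUSH 47 -> [6, 5, 75, 47]
6. PUSH 3 -> [6, 5, 75, 47, 3]
7. MUL -> [6, 5, 75, 141]

[6, 5, 75, 141]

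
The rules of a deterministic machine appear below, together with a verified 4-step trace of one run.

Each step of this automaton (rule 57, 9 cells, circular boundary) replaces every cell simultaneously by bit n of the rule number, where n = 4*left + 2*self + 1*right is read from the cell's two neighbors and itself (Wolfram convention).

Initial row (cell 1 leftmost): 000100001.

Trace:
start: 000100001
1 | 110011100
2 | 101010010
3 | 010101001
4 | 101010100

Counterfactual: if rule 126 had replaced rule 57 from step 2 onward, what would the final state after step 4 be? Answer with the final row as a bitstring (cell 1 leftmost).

000110110

(re-executing steps 2..4 under rule 126; state before step 2: 110011100)
2 | 111110111
3 | 000011100
4 | 000110110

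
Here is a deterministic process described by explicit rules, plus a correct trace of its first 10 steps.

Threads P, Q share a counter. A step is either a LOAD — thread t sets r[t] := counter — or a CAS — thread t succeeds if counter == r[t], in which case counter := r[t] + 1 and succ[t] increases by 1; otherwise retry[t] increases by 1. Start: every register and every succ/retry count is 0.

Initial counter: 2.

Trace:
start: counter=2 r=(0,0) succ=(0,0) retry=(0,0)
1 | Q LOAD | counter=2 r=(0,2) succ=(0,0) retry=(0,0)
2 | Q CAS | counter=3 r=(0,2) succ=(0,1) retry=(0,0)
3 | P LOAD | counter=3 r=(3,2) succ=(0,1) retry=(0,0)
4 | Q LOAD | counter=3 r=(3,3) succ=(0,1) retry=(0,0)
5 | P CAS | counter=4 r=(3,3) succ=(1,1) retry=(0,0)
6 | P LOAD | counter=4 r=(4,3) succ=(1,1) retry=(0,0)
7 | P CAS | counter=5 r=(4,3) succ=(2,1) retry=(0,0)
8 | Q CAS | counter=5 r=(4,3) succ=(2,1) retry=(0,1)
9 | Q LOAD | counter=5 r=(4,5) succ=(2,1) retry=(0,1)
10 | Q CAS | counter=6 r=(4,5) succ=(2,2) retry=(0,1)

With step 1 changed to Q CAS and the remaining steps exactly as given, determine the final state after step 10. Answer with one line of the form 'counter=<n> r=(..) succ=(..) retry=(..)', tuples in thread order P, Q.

counter=5 r=(3,4) succ=(2,1) retry=(0,3)

(re-executing from step 1 with the substitution; state before step 1: counter=2 r=(0,0) succ=(0,0) retry=(0,0))
1 | Q CAS | counter=2 r=(0,0) succ=(0,0) retry=(0,1)
2 | Q CAS | counter=2 r=(0,0) succ=(0,0) retry=(0,2)
3 | P LOAD | counter=2 r=(2,0) succ=(0,0) retry=(0,2)
4 | Q LOAD | counter=2 r=(2,2) succ=(0,0) retry=(0,2)
5 | P CAS | counter=3 r=(2,2) succ=(1,0) retry=(0,2)
6 | P LOAD | counter=3 r=(3,2) succ=(1,0) retry=(0,2)
7 | P CAS | counter=4 r=(3,2) succ=(2,0) retry=(0,2)
8 | Q CAS | counter=4 r=(3,2) succ=(2,0) retry=(0,3)
9 | Q LOAD | counter=4 r=(3,4) succ=(2,0) retry=(0,3)
10 | Q CAS | counter=5 r=(3,4) succ=(2,1) retry=(0,3)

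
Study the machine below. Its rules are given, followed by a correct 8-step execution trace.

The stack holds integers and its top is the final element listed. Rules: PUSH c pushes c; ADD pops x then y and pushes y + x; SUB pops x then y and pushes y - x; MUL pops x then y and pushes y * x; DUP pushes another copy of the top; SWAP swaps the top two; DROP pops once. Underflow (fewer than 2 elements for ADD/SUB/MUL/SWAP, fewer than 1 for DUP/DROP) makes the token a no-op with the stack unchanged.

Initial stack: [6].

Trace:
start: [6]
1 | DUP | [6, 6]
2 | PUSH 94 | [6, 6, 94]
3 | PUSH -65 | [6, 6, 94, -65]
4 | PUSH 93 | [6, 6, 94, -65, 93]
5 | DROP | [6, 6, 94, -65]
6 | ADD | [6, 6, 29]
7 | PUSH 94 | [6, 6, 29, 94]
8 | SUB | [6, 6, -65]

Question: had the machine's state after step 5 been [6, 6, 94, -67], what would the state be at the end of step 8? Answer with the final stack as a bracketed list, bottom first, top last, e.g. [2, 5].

state after step 5 := [6, 6, 94, -67]
6 | ADD | [6, 6, 27]
7 | PUSH 94 | [6, 6, 27, 94]
8 | SUB | [6, 6, -67]

[6, 6, -67]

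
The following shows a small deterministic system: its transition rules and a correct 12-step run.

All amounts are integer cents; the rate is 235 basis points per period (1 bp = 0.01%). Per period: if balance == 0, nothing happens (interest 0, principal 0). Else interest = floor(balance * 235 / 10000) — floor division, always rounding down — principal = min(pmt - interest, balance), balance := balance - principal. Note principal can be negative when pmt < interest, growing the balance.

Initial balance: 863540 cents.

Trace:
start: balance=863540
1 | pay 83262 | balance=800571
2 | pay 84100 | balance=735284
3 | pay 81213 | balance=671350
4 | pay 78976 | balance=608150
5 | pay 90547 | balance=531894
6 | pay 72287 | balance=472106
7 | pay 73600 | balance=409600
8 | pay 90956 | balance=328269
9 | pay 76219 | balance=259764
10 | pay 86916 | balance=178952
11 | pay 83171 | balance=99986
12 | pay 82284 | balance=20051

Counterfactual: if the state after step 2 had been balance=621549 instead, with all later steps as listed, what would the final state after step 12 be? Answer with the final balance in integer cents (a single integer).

state after step 2 := balance=621549
3 | pay 81213 | balance=554942
4 | pay 78976 | balance=489007
5 | pay 90547 | balance=409951
6 | pay 72287 | balance=347297
7 | pay 73600 | balance=281858
8 | pay 90956 | balance=197525
9 | pay 76219 | balance=125947
10 | pay 86916 | balance=41990
11 | pay 83171 | balance=0
12 | pay 82284 | balance=0

0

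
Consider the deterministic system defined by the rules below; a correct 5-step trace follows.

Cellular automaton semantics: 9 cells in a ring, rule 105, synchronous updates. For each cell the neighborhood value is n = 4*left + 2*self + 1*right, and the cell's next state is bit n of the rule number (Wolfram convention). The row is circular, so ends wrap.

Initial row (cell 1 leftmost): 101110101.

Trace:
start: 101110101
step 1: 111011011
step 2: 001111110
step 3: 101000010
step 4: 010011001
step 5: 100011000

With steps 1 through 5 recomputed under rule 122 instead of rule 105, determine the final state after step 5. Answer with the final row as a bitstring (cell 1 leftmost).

000111100

(re-executing steps 1..5 under rule 122; state before step 1: 101110101)
step 1: 111011011
step 2: 001111110
step 3: 011000011
step 4: 111100111
step 5: 000111100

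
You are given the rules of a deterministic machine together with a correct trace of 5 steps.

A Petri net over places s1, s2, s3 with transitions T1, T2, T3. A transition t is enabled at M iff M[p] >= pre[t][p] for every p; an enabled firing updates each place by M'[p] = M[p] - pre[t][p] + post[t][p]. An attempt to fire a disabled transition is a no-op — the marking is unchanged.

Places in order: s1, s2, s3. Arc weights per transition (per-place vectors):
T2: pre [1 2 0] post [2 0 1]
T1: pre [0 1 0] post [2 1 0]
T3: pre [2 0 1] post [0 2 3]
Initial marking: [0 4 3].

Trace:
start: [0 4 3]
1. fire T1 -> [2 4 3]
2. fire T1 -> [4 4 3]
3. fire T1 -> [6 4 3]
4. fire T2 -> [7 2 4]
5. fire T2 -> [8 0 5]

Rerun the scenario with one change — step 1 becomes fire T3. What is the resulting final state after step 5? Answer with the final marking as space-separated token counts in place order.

(re-executing from step 1 with the substitution; state before step 1: [0 4 3])
1. fire T3 -> [0 4 3]
2. fire T1 -> [2 4 3]
3. fire T1 -> [4 4 3]
4. fire T2 -> [5 2 4]
5. fire T2 -> [6 0 5]

6 0 5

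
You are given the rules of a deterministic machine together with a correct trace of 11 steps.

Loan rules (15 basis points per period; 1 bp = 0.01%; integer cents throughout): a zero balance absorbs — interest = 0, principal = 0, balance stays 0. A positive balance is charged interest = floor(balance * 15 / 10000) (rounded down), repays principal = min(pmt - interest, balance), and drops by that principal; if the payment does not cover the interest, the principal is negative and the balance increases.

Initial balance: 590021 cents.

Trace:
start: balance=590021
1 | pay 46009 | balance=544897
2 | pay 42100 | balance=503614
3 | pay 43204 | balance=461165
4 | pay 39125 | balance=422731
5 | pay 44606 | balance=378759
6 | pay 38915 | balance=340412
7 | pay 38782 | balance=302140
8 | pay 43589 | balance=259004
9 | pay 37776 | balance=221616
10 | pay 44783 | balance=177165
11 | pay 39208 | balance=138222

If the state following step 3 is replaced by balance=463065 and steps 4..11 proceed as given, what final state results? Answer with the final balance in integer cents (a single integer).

state after step 3 := balance=463065
4 | pay 39125 | balance=424634
5 | pay 44606 | balance=380664
6 | pay 38915 | balance=342319
7 | pay 38782 | balance=304050
8 | pay 43589 | balance=260917
9 | pay 37776 | balance=223532
10 | pay 44783 | balance=179084
11 | pay 39208 | balance=140144

140144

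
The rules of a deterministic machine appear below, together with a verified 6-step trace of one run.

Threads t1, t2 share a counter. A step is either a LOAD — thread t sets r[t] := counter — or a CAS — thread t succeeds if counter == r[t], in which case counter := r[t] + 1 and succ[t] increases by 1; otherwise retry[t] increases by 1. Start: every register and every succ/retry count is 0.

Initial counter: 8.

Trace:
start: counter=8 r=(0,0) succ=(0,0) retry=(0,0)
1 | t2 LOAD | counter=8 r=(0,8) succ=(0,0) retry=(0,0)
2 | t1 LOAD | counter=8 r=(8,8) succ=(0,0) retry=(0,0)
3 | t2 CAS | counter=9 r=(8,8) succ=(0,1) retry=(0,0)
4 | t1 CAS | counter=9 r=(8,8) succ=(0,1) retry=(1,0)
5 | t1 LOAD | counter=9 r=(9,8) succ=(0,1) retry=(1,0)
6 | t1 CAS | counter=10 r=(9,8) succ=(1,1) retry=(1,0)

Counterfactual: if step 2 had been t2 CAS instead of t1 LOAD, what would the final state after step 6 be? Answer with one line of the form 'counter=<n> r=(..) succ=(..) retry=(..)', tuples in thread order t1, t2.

(re-executing from step 2 with the substitution; state before step 2: counter=8 r=(0,8) succ=(0,0) retry=(0,0))
2 | t2 CAS | counter=9 r=(0,8) succ=(0,1) retry=(0,0)
3 | t2 CAS | counter=9 r=(0,8) succ=(0,1) retry=(0,1)
4 | t1 CAS | counter=9 r=(0,8) succ=(0,1) retry=(1,1)
5 | t1 LOAD | counter=9 r=(9,8) succ=(0,1) retry=(1,1)
6 | t1 CAS | counter=10 r=(9,8) succ=(1,1) retry=(1,1)

counter=10 r=(9,8) succ=(1,1) retry=(1,1)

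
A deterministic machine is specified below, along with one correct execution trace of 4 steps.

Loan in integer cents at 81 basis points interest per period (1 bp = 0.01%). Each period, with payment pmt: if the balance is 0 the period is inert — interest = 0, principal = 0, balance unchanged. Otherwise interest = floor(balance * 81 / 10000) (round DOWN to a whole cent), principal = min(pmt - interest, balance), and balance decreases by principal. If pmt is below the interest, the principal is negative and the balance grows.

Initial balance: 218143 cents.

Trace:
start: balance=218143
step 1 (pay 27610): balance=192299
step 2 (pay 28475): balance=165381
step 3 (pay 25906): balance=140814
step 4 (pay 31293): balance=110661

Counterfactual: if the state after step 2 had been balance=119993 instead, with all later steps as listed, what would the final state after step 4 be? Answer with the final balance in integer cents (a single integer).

state after step 2 := balance=119993
step 3 (pay 25906): balance=95058
step 4 (pay 31293): balance=64534

64534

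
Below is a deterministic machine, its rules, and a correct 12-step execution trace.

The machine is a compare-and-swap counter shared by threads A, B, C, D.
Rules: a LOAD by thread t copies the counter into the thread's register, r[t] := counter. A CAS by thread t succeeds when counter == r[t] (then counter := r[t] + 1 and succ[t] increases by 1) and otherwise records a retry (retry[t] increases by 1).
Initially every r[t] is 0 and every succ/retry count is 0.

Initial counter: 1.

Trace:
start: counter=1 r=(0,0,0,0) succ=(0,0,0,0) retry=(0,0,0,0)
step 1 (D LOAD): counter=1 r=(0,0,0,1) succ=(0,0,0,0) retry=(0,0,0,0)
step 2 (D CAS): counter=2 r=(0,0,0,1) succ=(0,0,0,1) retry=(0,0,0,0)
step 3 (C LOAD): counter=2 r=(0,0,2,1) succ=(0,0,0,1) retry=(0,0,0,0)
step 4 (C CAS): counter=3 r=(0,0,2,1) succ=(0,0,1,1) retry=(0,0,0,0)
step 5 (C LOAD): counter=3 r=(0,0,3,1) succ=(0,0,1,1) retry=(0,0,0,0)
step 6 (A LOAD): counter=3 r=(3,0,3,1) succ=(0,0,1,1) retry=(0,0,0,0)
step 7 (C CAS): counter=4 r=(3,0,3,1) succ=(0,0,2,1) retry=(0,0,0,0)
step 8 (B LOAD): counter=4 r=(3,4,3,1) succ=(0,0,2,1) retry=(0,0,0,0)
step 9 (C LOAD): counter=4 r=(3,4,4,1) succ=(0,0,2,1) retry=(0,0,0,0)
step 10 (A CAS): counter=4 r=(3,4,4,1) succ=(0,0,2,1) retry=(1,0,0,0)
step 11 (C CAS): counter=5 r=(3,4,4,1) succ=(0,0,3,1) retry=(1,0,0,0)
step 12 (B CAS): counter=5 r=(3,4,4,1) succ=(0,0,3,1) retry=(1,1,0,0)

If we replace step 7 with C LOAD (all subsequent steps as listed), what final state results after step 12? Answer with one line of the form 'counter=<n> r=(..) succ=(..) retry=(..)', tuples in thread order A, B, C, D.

(re-executing from step 7 with the substitution; state before step 7: counter=3 r=(3,0,3,1) succ=(0,0,1,1) retry=(0,0,0,0))
step 7 (C LOAD): counter=3 r=(3,0,3,1) succ=(0,0,1,1) retry=(0,0,0,0)
step 8 (B LOAD): counter=3 r=(3,3,3,1) succ=(0,0,1,1) retry=(0,0,0,0)
step 9 (C LOAD): counter=3 r=(3,3,3,1) succ=(0,0,1,1) retry=(0,0,0,0)
step 10 (A CAS): counter=4 r=(3,3,3,1) succ=(1,0,1,1) retry=(0,0,0,0)
step 11 (C CAS): counter=4 r=(3,3,3,1) succ=(1,0,1,1) retry=(0,0,1,0)
step 12 (B CAS): counter=4 r=(3,3,3,1) succ=(1,0,1,1) retry=(0,1,1,0)

counter=4 r=(3,3,3,1) succ=(1,0,1,1) retry=(0,1,1,0)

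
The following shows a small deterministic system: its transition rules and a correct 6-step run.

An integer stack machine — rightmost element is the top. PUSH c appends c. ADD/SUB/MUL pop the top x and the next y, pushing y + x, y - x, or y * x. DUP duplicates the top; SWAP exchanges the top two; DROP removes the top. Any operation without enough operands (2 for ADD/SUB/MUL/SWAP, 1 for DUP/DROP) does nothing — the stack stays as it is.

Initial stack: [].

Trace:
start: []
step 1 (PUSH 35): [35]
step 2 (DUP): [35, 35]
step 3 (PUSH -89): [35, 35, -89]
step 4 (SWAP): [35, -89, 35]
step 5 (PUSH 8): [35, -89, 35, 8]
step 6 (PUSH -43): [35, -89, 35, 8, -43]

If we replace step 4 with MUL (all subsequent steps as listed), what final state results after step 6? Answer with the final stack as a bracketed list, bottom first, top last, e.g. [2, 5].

[35, -3115, 8, -43]

(re-executing from step 4 with the substitution; state before step 4: [35, 35, -89])
step 4 (MUL): [35, -3115]
step 5 (PUSH 8): [35, -3115, 8]
step 6 (PUSH -43): [35, -3115, 8, -43]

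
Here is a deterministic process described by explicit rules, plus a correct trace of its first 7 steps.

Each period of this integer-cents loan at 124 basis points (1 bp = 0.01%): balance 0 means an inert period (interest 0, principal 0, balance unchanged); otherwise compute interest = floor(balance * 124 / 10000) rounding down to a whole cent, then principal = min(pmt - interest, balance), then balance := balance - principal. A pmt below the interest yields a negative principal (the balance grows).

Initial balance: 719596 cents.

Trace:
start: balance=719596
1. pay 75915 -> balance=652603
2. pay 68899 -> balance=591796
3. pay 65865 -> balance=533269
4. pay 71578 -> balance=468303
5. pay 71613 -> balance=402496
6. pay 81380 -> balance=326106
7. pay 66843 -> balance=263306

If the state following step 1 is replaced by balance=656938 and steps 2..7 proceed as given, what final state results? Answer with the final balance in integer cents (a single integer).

state after step 1 := balance=656938
2. pay 68899 -> balance=596185
3. pay 65865 -> balance=537712
4. pay 71578 -> balance=472801
5. pay 71613 -> balance=407050
6. pay 81380 -> balance=330717
7. pay 66843 -> balance=267974

267974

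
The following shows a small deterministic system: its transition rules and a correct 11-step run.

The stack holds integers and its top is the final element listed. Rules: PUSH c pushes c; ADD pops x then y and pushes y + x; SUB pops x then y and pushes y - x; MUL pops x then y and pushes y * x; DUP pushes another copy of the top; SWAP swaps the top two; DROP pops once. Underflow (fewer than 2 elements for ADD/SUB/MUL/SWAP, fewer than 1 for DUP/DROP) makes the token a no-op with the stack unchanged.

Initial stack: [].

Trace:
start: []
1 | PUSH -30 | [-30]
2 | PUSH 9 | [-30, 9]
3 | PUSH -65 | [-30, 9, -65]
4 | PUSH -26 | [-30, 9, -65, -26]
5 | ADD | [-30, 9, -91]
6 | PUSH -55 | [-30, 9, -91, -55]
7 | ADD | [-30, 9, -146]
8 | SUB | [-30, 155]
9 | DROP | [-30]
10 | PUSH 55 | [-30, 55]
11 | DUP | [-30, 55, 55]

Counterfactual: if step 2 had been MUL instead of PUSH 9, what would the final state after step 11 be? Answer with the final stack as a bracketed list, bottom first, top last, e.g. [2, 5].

[55, 55]

(re-executing from step 2 with the substitution; state before step 2: [-30])
2 | MUL | [-30]
3 | PUSH -65 | [-30, -65]
4 | PUSH -26 | [-30, -65, -26]
5 | ADD | [-30, -91]
6 | PUSH -55 | [-30, -91, -55]
7 | ADD | [-30, -146]
8 | SUB | [116]
9 | DROP | []
10 | PUSH 55 | [55]
11 | DUP | [55, 55]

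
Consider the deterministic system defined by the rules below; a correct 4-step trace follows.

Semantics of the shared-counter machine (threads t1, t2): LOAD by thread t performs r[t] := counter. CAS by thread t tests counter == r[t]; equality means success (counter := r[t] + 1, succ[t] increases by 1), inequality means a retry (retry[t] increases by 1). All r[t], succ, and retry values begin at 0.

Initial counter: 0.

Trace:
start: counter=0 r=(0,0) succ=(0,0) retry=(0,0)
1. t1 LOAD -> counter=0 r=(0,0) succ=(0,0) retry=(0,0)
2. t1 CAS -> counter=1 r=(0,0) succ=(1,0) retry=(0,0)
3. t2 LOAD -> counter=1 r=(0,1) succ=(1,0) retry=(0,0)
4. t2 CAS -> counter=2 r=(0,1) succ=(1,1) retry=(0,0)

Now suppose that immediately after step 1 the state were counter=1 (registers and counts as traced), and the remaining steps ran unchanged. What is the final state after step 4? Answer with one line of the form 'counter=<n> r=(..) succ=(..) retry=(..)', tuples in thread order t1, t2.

counter=2 r=(0,1) succ=(0,1) retry=(1,0)

state after step 1 := counter=1 r=(0,0) succ=(0,0) retry=(0,0)
2. t1 CAS -> counter=1 r=(0,0) succ=(0,0) retry=(1,0)
3. t2 LOAD -> counter=1 r=(0,1) succ=(0,0) retry=(1,0)
4. t2 CAS -> counter=2 r=(0,1) succ=(0,1) retry=(1,0)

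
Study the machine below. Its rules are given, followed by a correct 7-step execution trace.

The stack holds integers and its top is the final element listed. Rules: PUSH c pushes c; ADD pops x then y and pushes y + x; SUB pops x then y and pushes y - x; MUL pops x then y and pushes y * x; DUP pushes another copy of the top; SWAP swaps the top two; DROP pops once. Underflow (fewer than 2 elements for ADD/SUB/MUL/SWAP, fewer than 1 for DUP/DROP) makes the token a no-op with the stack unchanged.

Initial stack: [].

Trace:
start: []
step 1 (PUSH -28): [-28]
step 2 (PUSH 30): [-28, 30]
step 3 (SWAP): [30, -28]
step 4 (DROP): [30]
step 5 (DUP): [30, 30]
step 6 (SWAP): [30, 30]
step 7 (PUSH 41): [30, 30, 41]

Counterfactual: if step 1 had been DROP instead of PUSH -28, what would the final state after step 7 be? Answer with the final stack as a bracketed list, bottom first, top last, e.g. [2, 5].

(re-executing from step 1 with the substitution; state before step 1: [])
step 1 (DROP): []
step 2 (PUSH 30): [30]
step 3 (SWAP): [30]
step 4 (DROP): []
step 5 (DUP): []
step 6 (SWAP): []
step 7 (PUSH 41): [41]

[41]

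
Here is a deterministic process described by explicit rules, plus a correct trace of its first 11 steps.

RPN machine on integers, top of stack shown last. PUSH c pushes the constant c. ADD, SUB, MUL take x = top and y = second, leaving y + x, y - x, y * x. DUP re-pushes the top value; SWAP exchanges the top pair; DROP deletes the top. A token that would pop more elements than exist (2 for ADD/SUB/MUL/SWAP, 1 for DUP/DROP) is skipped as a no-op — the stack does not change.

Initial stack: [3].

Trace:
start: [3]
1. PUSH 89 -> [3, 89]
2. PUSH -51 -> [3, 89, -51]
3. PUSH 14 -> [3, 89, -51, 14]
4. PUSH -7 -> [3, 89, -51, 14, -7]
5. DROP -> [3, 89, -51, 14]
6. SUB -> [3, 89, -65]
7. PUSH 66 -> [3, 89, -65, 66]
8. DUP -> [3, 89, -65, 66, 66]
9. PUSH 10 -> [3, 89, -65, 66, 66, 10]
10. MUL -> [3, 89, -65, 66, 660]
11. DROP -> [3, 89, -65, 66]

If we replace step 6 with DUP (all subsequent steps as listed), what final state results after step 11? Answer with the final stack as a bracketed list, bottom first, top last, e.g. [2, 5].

(re-executing from step 6 with the substitution; state before step 6: [3, 89, -51, 14])
6. DUP -> [3, 89, -51, 14, 14]
7. PUSH 66 -> [3, 89, -51, 14, 14, 66]
8. DUP -> [3, 89, -51, 14, 14, 66, 66]
9. PUSH 10 -> [3, 89, -51, 14, 14, 66, 66, 10]
10. MUL -> [3, 89, -51, 14, 14, 66, 660]
11. DROP -> [3, 89, -51, 14, 14, 66]

[3, 89, -51, 14, 14, 66]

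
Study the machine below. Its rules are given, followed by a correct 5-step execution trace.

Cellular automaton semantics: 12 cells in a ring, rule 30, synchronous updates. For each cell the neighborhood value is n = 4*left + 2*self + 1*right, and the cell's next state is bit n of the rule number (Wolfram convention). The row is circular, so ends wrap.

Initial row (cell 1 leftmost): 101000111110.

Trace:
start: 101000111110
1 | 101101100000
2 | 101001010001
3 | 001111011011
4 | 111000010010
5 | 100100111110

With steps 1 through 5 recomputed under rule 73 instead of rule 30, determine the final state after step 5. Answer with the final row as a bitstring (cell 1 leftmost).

111000000011

(re-executing steps 1..5 under rule 73; state before step 1: 101000111110)
1 | 000010100010
2 | 111000001000
3 | 101011100010
4 | 000010101000
5 | 111000000011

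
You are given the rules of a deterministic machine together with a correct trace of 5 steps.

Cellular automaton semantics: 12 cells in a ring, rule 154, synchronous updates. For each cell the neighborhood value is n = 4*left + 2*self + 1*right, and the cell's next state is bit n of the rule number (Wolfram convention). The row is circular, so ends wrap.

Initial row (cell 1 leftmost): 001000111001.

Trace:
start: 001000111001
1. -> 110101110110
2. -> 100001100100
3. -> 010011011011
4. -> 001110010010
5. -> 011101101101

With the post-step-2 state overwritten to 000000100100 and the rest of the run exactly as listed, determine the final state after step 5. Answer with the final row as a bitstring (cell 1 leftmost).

state after step 2 := 000000100100
3. -> 000001011010
4. -> 000010010001
5. -> 100101101010

100101101010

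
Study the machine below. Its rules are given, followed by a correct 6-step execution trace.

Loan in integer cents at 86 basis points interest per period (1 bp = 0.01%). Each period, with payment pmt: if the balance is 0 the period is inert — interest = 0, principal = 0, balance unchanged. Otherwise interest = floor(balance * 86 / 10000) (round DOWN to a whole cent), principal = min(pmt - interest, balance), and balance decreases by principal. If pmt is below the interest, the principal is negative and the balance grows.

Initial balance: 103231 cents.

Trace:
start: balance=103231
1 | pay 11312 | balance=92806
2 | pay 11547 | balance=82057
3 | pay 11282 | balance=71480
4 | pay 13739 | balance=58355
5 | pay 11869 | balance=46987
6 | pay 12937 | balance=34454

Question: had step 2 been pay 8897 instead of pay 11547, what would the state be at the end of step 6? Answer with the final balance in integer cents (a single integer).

(re-executing from step 2 with the substitution; state before step 2: balance=92806)
2 | pay 8897 | balance=84707
3 | pay 11282 | balance=74153
4 | pay 13739 | balance=61051
5 | pay 11869 | balance=49707
6 | pay 12937 | balance=37197

37197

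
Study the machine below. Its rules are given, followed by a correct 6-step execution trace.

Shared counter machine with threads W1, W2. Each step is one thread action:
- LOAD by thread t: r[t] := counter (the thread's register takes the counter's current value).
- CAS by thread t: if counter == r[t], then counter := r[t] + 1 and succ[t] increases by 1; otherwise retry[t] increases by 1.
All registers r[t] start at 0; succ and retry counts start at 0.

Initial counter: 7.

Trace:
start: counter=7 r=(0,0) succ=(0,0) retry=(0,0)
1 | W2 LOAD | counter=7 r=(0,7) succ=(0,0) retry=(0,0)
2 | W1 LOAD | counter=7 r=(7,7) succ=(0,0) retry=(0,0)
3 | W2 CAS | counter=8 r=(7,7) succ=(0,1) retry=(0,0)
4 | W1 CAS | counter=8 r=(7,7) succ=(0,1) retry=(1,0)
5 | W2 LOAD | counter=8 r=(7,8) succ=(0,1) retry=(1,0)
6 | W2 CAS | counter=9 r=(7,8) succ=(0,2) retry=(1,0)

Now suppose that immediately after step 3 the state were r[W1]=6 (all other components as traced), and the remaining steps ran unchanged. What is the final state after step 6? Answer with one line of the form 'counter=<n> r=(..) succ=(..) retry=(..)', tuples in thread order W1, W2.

state after step 3 := counter=8 r=(6,7) succ=(0,1) retry=(0,0)
4 | W1 CAS | counter=8 r=(6,7) succ=(0,1) retry=(1,0)
5 | W2 LOAD | counter=8 r=(6,8) succ=(0,1) retry=(1,0)
6 | W2 CAS | counter=9 r=(6,8) succ=(0,2) retry=(1,0)

counter=9 r=(6,8) succ=(0,2) retry=(1,0)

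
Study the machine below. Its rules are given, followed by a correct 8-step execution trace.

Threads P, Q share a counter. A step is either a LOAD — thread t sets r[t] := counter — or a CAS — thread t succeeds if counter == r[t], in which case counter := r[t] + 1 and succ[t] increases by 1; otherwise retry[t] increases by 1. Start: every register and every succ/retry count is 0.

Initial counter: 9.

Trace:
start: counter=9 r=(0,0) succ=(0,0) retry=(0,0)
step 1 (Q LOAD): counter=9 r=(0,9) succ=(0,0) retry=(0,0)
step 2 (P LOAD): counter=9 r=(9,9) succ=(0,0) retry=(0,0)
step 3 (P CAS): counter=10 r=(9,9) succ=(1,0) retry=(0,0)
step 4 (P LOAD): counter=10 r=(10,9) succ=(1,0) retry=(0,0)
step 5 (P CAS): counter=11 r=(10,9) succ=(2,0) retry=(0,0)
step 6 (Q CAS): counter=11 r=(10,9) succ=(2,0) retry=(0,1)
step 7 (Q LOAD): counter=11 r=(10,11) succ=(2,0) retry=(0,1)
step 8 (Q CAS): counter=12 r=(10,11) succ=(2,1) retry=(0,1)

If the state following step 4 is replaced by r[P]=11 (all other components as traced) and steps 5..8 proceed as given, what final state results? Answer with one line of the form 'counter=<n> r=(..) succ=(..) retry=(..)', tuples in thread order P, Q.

state after step 4 := counter=10 r=(11,9) succ=(1,0) retry=(0,0)
step 5 (P CAS): counter=10 r=(11,9) succ=(1,0) retry=(1,0)
step 6 (Q CAS): counter=10 r=(11,9) succ=(1,0) retry=(1,1)
step 7 (Q LOAD): counter=10 r=(11,10) succ=(1,0) retry=(1,1)
step 8 (Q CAS): counter=11 r=(11,10) succ=(1,1) retry=(1,1)

counter=11 r=(11,10) succ=(1,1) retry=(1,1)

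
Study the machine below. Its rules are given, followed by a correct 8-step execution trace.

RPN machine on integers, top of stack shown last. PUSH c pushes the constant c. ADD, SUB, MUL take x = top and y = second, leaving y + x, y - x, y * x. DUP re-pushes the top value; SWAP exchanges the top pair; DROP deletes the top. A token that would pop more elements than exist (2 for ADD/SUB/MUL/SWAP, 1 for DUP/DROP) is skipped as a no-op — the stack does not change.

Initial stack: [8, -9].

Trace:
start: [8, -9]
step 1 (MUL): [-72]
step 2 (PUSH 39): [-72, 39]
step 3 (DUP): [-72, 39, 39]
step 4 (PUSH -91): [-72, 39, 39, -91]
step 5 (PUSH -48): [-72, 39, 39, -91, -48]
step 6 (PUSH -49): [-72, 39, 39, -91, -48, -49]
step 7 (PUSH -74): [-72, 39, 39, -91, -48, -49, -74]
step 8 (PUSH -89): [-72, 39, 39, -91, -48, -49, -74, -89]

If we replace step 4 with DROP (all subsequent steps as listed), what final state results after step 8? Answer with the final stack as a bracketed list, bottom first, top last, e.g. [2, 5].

(re-executing from step 4 with the substitution; state before step 4: [-72, 39, 39])
step 4 (DROP): [-72, 39]
step 5 (PUSH -48): [-72, 39, -48]
step 6 (PUSH -49): [-72, 39, -48, -49]
step 7 (PUSH -74): [-72, 39, -48, -49, -74]
step 8 (PUSH -89): [-72, 39, -48, -49, -74, -89]

[-72, 39, -48, -49, -74, -89]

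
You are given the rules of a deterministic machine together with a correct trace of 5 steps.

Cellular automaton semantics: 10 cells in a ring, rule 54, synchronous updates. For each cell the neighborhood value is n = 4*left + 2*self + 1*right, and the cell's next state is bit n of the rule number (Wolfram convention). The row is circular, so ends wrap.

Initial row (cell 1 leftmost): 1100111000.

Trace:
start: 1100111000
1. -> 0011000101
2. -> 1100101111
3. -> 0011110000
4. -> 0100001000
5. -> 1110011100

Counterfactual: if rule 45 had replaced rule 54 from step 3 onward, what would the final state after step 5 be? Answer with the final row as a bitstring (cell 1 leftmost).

(re-executing steps 3..5 under rule 45; state before step 3: 1100101111)
3. -> 0000111000
4. -> 1110100011
5. -> 0001101010

0001101010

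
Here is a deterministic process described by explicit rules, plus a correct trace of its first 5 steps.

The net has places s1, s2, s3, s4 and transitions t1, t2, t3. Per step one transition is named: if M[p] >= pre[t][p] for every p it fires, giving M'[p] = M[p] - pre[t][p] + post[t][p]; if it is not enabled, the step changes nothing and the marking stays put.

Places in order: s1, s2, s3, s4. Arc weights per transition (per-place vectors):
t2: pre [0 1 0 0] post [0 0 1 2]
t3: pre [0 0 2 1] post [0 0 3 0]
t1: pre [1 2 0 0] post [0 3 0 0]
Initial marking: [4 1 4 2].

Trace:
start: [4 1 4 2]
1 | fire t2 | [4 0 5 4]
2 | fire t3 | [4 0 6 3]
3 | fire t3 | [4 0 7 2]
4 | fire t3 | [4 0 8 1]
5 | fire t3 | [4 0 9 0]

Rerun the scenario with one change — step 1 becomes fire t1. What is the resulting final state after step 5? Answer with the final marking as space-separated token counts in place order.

(re-executing from step 1 with the substitution; state before step 1: [4 1 4 2])
1 | fire t1 | [4 1 4 2]
2 | fire t3 | [4 1 5 1]
3 | fire t3 | [4 1 6 0]
4 | fire t3 | [4 1 6 0]
5 | fire t3 | [4 1 6 0]

4 1 6 0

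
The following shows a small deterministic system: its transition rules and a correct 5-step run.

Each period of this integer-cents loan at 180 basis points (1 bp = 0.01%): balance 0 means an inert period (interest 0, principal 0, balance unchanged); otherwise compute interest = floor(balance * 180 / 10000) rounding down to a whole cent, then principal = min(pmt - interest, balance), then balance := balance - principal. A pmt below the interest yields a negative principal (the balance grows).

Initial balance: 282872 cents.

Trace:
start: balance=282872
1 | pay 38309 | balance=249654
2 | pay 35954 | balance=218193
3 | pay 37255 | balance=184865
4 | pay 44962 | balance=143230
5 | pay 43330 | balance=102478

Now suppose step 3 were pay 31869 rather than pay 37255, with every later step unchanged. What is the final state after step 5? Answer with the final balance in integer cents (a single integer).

108059

(re-executing from step 3 with the substitution; state before step 3: balance=218193)
3 | pay 31869 | balance=190251
4 | pay 44962 | balance=148713
5 | pay 43330 | balance=108059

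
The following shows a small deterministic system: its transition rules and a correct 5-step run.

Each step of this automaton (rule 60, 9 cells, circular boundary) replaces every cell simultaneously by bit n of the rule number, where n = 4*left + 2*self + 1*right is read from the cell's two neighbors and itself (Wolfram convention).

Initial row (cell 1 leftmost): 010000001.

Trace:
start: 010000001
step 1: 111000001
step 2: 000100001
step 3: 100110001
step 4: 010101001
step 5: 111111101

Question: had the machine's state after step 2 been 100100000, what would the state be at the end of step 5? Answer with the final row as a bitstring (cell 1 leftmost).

state after step 2 := 100100000
step 3: 110110000
step 4: 101101000
step 5: 111011100

111011100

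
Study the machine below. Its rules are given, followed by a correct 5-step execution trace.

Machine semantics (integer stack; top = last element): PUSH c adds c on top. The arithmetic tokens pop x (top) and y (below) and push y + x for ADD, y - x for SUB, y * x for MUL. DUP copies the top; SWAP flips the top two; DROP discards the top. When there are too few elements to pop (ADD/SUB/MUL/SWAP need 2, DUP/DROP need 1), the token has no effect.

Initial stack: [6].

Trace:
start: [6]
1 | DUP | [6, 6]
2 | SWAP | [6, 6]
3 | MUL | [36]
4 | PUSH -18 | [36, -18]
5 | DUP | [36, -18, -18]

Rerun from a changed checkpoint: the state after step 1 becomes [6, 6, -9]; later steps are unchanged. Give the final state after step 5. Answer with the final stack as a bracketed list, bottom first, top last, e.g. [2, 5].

[6, -54, -18, -18]

state after step 1 := [6, 6, -9]
2 | SWAP | [6, -9, 6]
3 | MUL | [6, -54]
4 | PUSH -18 | [6, -54, -18]
5 | DUP | [6, -54, -18, -18]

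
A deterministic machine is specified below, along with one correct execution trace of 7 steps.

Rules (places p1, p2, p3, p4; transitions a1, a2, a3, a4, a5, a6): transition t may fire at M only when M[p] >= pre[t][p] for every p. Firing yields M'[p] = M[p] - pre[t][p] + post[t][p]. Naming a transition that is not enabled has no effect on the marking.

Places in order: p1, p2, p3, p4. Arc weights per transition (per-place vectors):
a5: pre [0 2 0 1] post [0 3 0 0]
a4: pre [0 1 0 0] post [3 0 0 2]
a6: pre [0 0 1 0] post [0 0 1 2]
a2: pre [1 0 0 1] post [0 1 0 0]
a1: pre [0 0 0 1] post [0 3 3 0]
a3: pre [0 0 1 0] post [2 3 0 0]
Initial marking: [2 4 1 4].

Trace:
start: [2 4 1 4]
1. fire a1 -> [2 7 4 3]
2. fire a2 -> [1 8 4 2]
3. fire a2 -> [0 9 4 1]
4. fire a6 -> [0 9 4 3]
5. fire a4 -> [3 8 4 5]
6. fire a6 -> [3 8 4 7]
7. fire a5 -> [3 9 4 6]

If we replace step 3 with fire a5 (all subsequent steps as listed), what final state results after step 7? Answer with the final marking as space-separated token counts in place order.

4 9 4 6

(re-executing from step 3 with the substitution; state before step 3: [1 8 4 2])
3. fire a5 -> [1 9 4 1]
4. fire a6 -> [1 9 4 3]
5. fire a4 -> [4 8 4 5]
6. fire a6 -> [4 8 4 7]
7. fire a5 -> [4 9 4 6]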